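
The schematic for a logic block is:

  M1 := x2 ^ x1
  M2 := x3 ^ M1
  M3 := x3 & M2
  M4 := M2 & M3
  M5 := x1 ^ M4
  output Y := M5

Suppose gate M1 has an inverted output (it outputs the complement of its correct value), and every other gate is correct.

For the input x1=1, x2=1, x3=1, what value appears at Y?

1

Propagate with M1 forced: M1=1 [inverted output], M2=0, M3=0, M4=0, M5=1.
So Y = 1. (Without the fault it would be 0.)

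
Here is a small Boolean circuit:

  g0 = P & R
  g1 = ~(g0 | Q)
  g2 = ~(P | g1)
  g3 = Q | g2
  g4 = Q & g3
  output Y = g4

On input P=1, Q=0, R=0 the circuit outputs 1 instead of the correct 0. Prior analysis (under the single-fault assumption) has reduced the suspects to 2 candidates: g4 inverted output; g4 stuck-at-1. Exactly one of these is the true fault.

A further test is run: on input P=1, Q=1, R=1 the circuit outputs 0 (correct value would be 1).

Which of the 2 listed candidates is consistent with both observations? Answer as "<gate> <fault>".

Evaluate each candidate on input P=1, Q=1, R=1:
  g4 inverted output: g0=1, g1=0, g2=0, g3=1, g4=0 [inverted output] → 0 — matches
  g4 stuck-at-1: g0=1, g1=0, g2=0, g3=1, g4=1 [stuck-at-1] → 1 — eliminated
Only g4 inverted output reproduces the observed 0.

g4 inverted output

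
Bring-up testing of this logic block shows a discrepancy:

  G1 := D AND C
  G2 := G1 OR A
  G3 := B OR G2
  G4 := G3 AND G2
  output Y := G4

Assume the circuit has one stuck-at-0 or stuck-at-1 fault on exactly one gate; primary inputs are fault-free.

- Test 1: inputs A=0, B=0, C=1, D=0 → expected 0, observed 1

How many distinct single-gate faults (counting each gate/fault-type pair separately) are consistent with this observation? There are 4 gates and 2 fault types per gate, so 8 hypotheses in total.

3

Fault-free: G1=0, G2=0, G3=0, G4=0 → 0. Observed 1.
  G1 stuck-at-0: output 0 ✗
  G1 stuck-at-1: output 1 ✓
  G2 stuck-at-0: output 0 ✗
  G2 stuck-at-1: output 1 ✓
  G3 stuck-at-0: output 0 ✗
  G3 stuck-at-1: output 0 ✗
  G4 stuck-at-0: output 0 ✗
  G4 stuck-at-1: output 1 ✓
Consistent faults: {G1 stuck-at-1, G2 stuck-at-1, G4 stuck-at-1} — 3 in all.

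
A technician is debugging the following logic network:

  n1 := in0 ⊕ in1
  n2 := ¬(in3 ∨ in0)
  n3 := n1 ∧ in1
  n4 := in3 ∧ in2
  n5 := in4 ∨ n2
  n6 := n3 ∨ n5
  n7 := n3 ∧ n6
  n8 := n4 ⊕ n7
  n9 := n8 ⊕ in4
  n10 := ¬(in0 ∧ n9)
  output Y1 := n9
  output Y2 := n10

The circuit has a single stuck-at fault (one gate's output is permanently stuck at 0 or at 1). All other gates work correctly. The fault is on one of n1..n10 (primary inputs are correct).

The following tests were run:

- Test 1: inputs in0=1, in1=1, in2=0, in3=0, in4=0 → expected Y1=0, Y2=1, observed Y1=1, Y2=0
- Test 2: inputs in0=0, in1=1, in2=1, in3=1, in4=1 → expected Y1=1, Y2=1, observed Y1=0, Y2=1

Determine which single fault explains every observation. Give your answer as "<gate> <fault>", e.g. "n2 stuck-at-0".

n8 stuck-at-1

Fault-free values for test 1 (in0=1, in1=1, in2=0, in3=0, in4=0): n1=0, n2=0, n3=0, n4=0, n5=0, n6=0, n7=0, n8=0, n9=0, n10=1, giving Y1=0, Y2=1. Observed Y1=1, Y2=0.
Test 1: faults giving observed Y1=1, Y2=0 are {n1 stuck-at-1, n3 stuck-at-1, n4 stuck-at-1, n7 stuck-at-1, n8 stuck-at-1, n9 stuck-at-1}.
Test 2 (in0=0, in1=1, in2=1, in3=1, in4=1): fault-free n1=1, n2=0, n3=1, n4=1, n5=1, n6=1, n7=1, n8=0, n9=1, n10=1 → Y1=1, Y2=1; observed Y1=0, Y2=1. Eliminates n1 stuck-at-1, n3 stuck-at-1, n4 stuck-at-1, n7 stuck-at-1, n9 stuck-at-1.
Only n8 stuck-at-1 is consistent with every test.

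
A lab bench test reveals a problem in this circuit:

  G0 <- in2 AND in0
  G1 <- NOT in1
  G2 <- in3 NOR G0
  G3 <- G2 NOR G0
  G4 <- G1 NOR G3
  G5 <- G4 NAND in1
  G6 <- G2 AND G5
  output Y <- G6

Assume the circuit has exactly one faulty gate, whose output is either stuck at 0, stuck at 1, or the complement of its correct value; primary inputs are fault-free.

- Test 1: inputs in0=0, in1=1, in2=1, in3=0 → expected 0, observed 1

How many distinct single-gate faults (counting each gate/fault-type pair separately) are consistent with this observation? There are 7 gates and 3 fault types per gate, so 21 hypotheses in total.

Fault-free: G0=0, G1=0, G2=1, G3=0, G4=1, G5=0, G6=0 → 0. Observed 1.
  G0: none of the 3 fault types match ✗
  G1: stuck-at-1, inverted output ✓; others ✗
  G2: none of the 3 fault types match ✗
  G3: stuck-at-1, inverted output ✓; others ✗
  G4: stuck-at-0, inverted output ✓; others ✗
  G5: stuck-at-1, inverted output ✓; others ✗
  G6: stuck-at-1, inverted output ✓; others ✗
Consistent faults: {G1 stuck-at-1, G1 inverted output, G3 stuck-at-1, G3 inverted output, G4 stuck-at-0, G4 inverted output, G5 stuck-at-1, G5 inverted output, G6 stuck-at-1, G6 inverted output} — 10 in all.

10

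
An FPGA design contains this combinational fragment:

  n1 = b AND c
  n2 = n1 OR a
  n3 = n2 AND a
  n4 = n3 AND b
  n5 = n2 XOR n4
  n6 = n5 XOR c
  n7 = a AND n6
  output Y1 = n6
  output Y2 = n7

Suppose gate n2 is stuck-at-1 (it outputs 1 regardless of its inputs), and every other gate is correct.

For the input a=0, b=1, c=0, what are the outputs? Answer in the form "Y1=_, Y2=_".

Y1=1, Y2=0

Propagate with n2 forced: n1=0, n2=1 [stuck-at-1], n3=0, n4=0, n5=1, n6=1, n7=0.
So the outputs are Y1=1, Y2=0. (Without the fault they would be Y1=0, Y2=0.)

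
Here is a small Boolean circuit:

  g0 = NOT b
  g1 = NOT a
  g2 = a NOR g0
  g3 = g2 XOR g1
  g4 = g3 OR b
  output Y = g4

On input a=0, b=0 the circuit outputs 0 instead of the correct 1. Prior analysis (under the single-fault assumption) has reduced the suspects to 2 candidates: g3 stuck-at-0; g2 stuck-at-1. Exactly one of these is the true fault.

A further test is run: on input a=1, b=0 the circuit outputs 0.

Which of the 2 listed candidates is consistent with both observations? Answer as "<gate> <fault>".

Evaluate each candidate on input a=1, b=0:
  g3 stuck-at-0: g0=1, g1=0, g2=0, g3=0 [stuck-at-0], g4=0 → 0 — matches
  g2 stuck-at-1: g0=1, g1=0, g2=1 [stuck-at-1], g3=1, g4=1 → 1 — eliminated
Only g3 stuck-at-0 reproduces the observed 0.

g3 stuck-at-0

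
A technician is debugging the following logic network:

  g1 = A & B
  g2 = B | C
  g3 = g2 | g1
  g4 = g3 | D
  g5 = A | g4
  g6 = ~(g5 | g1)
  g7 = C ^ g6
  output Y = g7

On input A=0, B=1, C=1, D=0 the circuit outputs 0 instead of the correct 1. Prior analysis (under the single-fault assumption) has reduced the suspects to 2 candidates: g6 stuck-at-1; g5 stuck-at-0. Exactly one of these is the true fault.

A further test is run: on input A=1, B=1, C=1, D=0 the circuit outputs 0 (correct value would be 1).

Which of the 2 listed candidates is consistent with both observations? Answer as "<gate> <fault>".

g6 stuck-at-1

Evaluate each candidate on input A=1, B=1, C=1, D=0:
  g6 stuck-at-1: g1=1, g2=1, g3=1, g4=1, g5=1, g6=1 [stuck-at-1], g7=0 → 0 — matches
  g5 stuck-at-0: g1=1, g2=1, g3=1, g4=1, g5=0 [stuck-at-0], g6=0, g7=1 → 1 — eliminated
Only g6 stuck-at-1 reproduces the observed 0.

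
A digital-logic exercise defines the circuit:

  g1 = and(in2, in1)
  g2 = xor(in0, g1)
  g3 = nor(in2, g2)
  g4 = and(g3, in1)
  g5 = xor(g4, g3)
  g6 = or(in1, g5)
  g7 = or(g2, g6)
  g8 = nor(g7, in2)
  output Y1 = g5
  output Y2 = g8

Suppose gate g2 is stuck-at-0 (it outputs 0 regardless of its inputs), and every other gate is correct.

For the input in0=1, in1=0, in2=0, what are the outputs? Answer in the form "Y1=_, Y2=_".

Propagate with g2 forced: g1=0, g2=0 [stuck-at-0], g3=1, g4=0, g5=1, g6=1, g7=1, g8=0.
So the outputs are Y1=1, Y2=0. (Without the fault they would be Y1=0, Y2=0.)

Y1=1, Y2=0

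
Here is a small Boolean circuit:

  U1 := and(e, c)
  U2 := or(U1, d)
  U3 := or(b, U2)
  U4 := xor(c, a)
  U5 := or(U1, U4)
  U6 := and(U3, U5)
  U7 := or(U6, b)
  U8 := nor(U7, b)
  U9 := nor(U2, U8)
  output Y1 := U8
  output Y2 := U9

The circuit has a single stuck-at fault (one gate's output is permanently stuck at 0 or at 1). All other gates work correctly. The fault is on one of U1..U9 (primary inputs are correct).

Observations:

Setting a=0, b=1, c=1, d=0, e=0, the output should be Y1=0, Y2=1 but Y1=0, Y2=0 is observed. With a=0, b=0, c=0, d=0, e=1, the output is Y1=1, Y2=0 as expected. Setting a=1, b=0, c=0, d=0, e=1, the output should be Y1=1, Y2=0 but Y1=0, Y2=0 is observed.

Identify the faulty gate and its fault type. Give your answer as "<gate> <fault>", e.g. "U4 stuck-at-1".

Fault-free values for test 1 (a=0, b=1, c=1, d=0, e=0): U1=0, U2=0, U3=1, U4=1, U5=1, U6=1, U7=1, U8=0, U9=1, giving Y1=0, Y2=1. Observed Y1=0, Y2=0.
Test 1: faults giving observed Y1=0, Y2=0 are {U1 stuck-at-1, U2 stuck-at-1, U9 stuck-at-0}.
Test 2 (a=0, b=0, c=0, d=0, e=1): fault-free U1=0, U2=0, U3=0, U4=0, U5=0, U6=0, U7=0, U8=1, U9=0 → Y1=1, Y2=0; observed Y1=1, Y2=0. Eliminates U1 stuck-at-1.
Test 3 (a=1, b=0, c=0, d=0, e=1): fault-free U1=0, U2=0, U3=0, U4=1, U5=1, U6=0, U7=0, U8=1, U9=0 → Y1=1, Y2=0; observed Y1=0, Y2=0. Eliminates U9 stuck-at-0.
Only U2 stuck-at-1 is consistent with every test.

U2 stuck-at-1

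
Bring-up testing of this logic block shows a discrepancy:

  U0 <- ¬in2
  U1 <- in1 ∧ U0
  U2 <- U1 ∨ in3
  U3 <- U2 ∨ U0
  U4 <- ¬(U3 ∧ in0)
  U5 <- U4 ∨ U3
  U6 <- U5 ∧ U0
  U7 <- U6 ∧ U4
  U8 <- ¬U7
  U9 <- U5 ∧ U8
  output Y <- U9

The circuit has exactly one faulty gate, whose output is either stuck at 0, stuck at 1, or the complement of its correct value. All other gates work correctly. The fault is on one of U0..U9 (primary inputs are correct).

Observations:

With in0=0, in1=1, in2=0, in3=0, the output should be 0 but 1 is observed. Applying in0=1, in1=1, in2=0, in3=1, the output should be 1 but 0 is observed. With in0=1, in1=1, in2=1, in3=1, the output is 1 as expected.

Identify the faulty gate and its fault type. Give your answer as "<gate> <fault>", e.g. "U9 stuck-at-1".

Fault-free values for test 1 (in0=0, in1=1, in2=0, in3=0): U0=1, U1=1, U2=1, U3=1, U4=1, U5=1, U6=1, U7=1, U8=0, U9=0, giving Y=0. Observed 1.
Test 1: faults giving observed 1 are {U0 stuck-at-0, U0 inverted output, U4 stuck-at-0, U4 inverted output, U6 stuck-at-0, U6 inverted output, U7 stuck-at-0, U7 inverted output, U8 stuck-at-1, U8 inverted output, U9 stuck-at-1, U9 inverted output}.
Test 2 (in0=1, in1=1, in2=0, in3=1): fault-free U0=1, U1=1, U2=1, U3=1, U4=0, U5=1, U6=1, U7=0, U8=1, U9=1 → 1; observed 0. Eliminates U0 stuck-at-0, U0 inverted output, U4 stuck-at-0, U6 stuck-at-0, U6 inverted output, U7 stuck-at-0, U8 stuck-at-1, U9 stuck-at-1.
Test 3 (in0=1, in1=1, in2=1, in3=1): fault-free U0=0, U1=0, U2=1, U3=1, U4=0, U5=1, U6=0, U7=0, U8=1, U9=1 → 1; observed 1. Eliminates U7 inverted output, U8 inverted output, U9 inverted output.
Only U4 inverted output is consistent with every test.

U4 inverted output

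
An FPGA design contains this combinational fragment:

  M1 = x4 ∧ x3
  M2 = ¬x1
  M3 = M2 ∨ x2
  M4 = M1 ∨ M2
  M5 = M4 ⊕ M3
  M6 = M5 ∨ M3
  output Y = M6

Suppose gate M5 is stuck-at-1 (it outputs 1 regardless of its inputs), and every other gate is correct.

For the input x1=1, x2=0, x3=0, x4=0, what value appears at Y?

Propagate with M5 forced: M1=0, M2=0, M3=0, M4=0, M5=1 [stuck-at-1], M6=1.
So Y = 1. (Without the fault it would be 0.)

1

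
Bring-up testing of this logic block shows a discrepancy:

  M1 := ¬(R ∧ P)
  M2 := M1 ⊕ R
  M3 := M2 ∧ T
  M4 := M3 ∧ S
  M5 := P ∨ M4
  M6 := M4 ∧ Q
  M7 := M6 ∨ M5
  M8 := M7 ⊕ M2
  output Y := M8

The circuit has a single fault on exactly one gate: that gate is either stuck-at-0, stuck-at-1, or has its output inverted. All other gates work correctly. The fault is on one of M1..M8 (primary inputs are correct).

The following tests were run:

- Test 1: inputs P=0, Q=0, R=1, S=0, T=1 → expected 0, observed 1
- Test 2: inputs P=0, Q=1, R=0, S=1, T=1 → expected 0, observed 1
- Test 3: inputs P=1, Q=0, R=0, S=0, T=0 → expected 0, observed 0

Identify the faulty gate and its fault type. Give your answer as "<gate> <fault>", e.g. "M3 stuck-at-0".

M4 inverted output

Fault-free values for test 1 (P=0, Q=0, R=1, S=0, T=1): M1=1, M2=0, M3=0, M4=0, M5=0, M6=0, M7=0, M8=0, giving Y=0. Observed 1.
Test 1: faults giving observed 1 are {M1 stuck-at-0, M1 inverted output, M2 stuck-at-1, M2 inverted output, M4 stuck-at-1, M4 inverted output, M5 stuck-at-1, M5 inverted output, M6 stuck-at-1, M6 inverted output, M7 stuck-at-1, M7 inverted output, M8 stuck-at-1, M8 inverted output}.
Test 2 (P=0, Q=1, R=0, S=1, T=1): fault-free M1=1, M2=1, M3=1, M4=1, M5=1, M6=1, M7=1, M8=0 → 0; observed 1. Eliminates M1 stuck-at-0, M1 inverted output, M2 stuck-at-1, M2 inverted output, M4 stuck-at-1, M5 stuck-at-1, M5 inverted output, M6 stuck-at-1, M6 inverted output, M7 stuck-at-1.
Test 3 (P=1, Q=0, R=0, S=0, T=0): fault-free M1=1, M2=1, M3=0, M4=0, M5=1, M6=0, M7=1, M8=0 → 0; observed 0. Eliminates M7 inverted output, M8 stuck-at-1, M8 inverted output.
Only M4 inverted output is consistent with every test.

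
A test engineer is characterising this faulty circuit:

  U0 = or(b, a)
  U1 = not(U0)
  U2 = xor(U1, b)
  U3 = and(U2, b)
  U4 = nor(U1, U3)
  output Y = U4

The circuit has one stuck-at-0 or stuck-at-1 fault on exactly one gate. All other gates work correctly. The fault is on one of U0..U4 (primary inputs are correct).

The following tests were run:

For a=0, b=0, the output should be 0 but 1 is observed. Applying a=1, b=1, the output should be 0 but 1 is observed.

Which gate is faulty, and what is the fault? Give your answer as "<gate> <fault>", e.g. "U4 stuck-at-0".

U4 stuck-at-1

Fault-free values for test 1 (a=0, b=0): U0=0, U1=1, U2=1, U3=0, U4=0, giving Y=0. Observed 1.
Test 1: faults giving observed 1 are {U0 stuck-at-1, U1 stuck-at-0, U4 stuck-at-1}.
Test 2 (a=1, b=1): fault-free U0=1, U1=0, U2=1, U3=1, U4=0 → 0; observed 1. Eliminates U0 stuck-at-1, U1 stuck-at-0.
Only U4 stuck-at-1 is consistent with every test.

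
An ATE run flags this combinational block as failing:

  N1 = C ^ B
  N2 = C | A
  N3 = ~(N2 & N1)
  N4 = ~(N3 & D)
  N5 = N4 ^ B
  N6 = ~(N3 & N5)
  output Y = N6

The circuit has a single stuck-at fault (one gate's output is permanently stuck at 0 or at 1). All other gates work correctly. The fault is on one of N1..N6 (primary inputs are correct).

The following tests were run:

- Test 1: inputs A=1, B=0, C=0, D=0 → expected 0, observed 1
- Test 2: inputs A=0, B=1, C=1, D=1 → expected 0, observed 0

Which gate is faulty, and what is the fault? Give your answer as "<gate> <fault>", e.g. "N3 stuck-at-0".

Fault-free values for test 1 (A=1, B=0, C=0, D=0): N1=0, N2=1, N3=1, N4=1, N5=1, N6=0, giving Y=0. Observed 1.
Test 1: faults giving observed 1 are {N1 stuck-at-1, N3 stuck-at-0, N4 stuck-at-0, N5 stuck-at-0, N6 stuck-at-1}.
Test 2 (A=0, B=1, C=1, D=1): fault-free N1=0, N2=1, N3=1, N4=0, N5=1, N6=0 → 0; observed 0. Eliminates N1 stuck-at-1, N3 stuck-at-0, N5 stuck-at-0, N6 stuck-at-1.
Only N4 stuck-at-0 is consistent with every test.

N4 stuck-at-0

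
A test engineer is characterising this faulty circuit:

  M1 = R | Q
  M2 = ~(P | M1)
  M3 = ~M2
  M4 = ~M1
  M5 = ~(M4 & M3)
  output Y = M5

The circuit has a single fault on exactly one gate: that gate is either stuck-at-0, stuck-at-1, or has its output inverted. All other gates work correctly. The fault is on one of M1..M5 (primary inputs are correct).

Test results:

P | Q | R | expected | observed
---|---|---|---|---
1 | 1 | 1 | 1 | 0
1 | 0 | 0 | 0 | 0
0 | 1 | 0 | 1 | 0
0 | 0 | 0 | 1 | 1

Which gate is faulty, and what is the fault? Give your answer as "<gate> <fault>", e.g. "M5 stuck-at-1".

Fault-free values for test 1 (P=1, Q=1, R=1): M1=1, M2=0, M3=1, M4=0, M5=1, giving Y=1. Observed 0.
Test 1: faults giving observed 0 are {M1 stuck-at-0, M1 inverted output, M4 stuck-at-1, M4 inverted output, M5 stuck-at-0, M5 inverted output}.
Test 2 (P=1, Q=0, R=0): fault-free M1=0, M2=0, M3=1, M4=1, M5=0 → 0; observed 0. Eliminates M1 inverted output, M4 inverted output, M5 inverted output.
Test 3 (P=0, Q=1, R=0): fault-free M1=1, M2=0, M3=1, M4=0, M5=1 → 1; observed 0. Eliminates M1 stuck-at-0.
Test 4 (P=0, Q=0, R=0): fault-free M1=0, M2=1, M3=0, M4=1, M5=1 → 1; observed 1. Eliminates M5 stuck-at-0.
Only M4 stuck-at-1 is consistent with every test.

M4 stuck-at-1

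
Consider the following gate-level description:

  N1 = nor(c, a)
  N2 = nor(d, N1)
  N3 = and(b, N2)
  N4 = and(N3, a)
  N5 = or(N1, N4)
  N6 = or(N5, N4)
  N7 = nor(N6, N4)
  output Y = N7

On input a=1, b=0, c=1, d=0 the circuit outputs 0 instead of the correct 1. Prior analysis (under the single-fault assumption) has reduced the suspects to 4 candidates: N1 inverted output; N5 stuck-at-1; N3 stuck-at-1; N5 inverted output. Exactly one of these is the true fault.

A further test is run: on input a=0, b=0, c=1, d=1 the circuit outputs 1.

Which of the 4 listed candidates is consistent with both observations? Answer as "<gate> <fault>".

N3 stuck-at-1

Evaluate each candidate on input a=0, b=0, c=1, d=1:
  N1 inverted output: N1=1 [inverted output], N2=0, N3=0, N4=0, N5=1, N6=1, N7=0 → 0 — eliminated
  N5 stuck-at-1: N1=0, N2=0, N3=0, N4=0, N5=1 [stuck-at-1], N6=1, N7=0 → 0 — eliminated
  N3 stuck-at-1: N1=0, N2=0, N3=1 [stuck-at-1], N4=0, N5=0, N6=0, N7=1 → 1 — matches
  N5 inverted output: N1=0, N2=0, N3=0, N4=0, N5=1 [inverted output], N6=1, N7=0 → 0 — eliminated
Only N3 stuck-at-1 reproduces the observed 1.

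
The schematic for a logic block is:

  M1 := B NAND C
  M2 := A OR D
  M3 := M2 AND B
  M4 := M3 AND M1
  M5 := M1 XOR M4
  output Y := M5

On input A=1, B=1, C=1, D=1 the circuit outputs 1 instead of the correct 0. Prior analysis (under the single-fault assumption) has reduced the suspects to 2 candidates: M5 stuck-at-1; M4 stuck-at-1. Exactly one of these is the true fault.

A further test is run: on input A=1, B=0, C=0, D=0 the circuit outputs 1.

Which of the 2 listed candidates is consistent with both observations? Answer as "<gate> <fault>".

Evaluate each candidate on input A=1, B=0, C=0, D=0:
  M5 stuck-at-1: M1=1, M2=1, M3=0, M4=0, M5=1 [stuck-at-1] → 1 — matches
  M4 stuck-at-1: M1=1, M2=1, M3=0, M4=1 [stuck-at-1], M5=0 → 0 — eliminated
Only M5 stuck-at-1 reproduces the observed 1.

M5 stuck-at-1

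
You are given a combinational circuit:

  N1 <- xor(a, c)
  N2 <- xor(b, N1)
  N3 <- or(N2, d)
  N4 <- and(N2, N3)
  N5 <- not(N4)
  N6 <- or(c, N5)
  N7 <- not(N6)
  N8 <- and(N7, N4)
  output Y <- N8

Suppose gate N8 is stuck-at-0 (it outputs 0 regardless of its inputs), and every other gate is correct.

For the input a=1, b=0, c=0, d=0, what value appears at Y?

0

Propagate with N8 forced: N1=1, N2=1, N3=1, N4=1, N5=0, N6=0, N7=1, N8=0 [stuck-at-0].
So Y = 0. (Without the fault it would be 1.)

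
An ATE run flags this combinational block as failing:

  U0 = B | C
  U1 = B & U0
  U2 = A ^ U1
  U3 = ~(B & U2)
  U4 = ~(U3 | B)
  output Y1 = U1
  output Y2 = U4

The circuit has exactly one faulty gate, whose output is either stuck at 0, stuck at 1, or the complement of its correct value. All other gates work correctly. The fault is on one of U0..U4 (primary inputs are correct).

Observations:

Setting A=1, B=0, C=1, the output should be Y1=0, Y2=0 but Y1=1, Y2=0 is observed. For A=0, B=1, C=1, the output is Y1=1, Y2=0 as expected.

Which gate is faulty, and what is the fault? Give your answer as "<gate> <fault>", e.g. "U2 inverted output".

Fault-free values for test 1 (A=1, B=0, C=1): U0=1, U1=0, U2=1, U3=1, U4=0, giving Y1=0, Y2=0. Observed Y1=1, Y2=0.
Test 1: faults giving observed Y1=1, Y2=0 are {U1 stuck-at-1, U1 inverted output}.
Test 2 (A=0, B=1, C=1): fault-free U0=1, U1=1, U2=1, U3=0, U4=0 → Y1=1, Y2=0; observed Y1=1, Y2=0. Eliminates U1 inverted output.
Only U1 stuck-at-1 is consistent with every test.

U1 stuck-at-1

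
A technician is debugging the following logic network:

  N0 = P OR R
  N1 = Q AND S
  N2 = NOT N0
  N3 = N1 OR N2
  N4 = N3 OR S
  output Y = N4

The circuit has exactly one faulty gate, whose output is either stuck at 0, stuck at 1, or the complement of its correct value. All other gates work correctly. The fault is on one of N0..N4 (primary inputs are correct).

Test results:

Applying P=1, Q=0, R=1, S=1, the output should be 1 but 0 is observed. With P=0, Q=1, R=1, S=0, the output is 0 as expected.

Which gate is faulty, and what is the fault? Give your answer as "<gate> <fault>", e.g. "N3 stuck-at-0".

Fault-free values for test 1 (P=1, Q=0, R=1, S=1): N0=1, N1=0, N2=0, N3=0, N4=1, giving Y=1. Observed 0.
Test 1: faults giving observed 0 are {N4 stuck-at-0, N4 inverted output}.
Test 2 (P=0, Q=1, R=1, S=0): fault-free N0=1, N1=0, N2=0, N3=0, N4=0 → 0; observed 0. Eliminates N4 inverted output.
Only N4 stuck-at-0 is consistent with every test.

N4 stuck-at-0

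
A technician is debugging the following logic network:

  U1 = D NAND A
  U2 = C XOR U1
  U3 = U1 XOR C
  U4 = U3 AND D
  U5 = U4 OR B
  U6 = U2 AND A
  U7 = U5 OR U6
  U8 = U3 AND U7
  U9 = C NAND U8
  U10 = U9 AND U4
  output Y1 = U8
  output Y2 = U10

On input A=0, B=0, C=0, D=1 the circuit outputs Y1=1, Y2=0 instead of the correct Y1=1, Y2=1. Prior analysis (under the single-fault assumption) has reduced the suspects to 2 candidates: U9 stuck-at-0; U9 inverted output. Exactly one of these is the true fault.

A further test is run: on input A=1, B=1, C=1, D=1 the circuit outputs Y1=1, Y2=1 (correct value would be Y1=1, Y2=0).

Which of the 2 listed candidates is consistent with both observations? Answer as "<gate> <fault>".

Evaluate each candidate on input A=1, B=1, C=1, D=1:
  U9 stuck-at-0: U1=0, U2=1, U3=1, U4=1, U5=1, U6=1, U7=1, U8=1, U9=0 [stuck-at-0], U10=0 → Y1=1, Y2=0 — eliminated
  U9 inverted output: U1=0, U2=1, U3=1, U4=1, U5=1, U6=1, U7=1, U8=1, U9=1 [inverted output], U10=1 → Y1=1, Y2=1 — matches
Only U9 inverted output reproduces the observed Y1=1, Y2=1.

U9 inverted output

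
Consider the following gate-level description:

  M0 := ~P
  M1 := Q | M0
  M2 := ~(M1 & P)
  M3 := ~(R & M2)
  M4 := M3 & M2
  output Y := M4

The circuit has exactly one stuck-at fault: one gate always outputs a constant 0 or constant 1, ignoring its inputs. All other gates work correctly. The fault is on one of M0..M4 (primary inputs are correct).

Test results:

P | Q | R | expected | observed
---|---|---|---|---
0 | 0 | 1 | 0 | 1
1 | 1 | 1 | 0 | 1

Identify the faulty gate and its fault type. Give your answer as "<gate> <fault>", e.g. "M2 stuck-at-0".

Fault-free values for test 1 (P=0, Q=0, R=1): M0=1, M1=1, M2=1, M3=0, M4=0, giving Y=0. Observed 1.
Test 1: faults giving observed 1 are {M3 stuck-at-1, M4 stuck-at-1}.
Test 2 (P=1, Q=1, R=1): fault-free M0=0, M1=1, M2=0, M3=1, M4=0 → 0; observed 1. Eliminates M3 stuck-at-1.
Only M4 stuck-at-1 is consistent with every test.

M4 stuck-at-1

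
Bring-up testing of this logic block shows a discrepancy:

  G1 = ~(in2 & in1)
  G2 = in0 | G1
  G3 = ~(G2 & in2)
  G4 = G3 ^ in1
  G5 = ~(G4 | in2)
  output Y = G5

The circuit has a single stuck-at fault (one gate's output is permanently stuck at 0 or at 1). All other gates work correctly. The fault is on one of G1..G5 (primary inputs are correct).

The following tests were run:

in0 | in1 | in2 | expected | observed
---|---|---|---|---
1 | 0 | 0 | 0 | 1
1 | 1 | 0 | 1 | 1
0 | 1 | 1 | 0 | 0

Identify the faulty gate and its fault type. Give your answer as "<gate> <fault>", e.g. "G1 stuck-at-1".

G4 stuck-at-0

Fault-free values for test 1 (in0=1, in1=0, in2=0): G1=1, G2=1, G3=1, G4=1, G5=0, giving Y=0. Observed 1.
Test 1: faults giving observed 1 are {G3 stuck-at-0, G4 stuck-at-0, G5 stuck-at-1}.
Test 2 (in0=1, in1=1, in2=0): fault-free G1=1, G2=1, G3=1, G4=0, G5=1 → 1; observed 1. Eliminates G3 stuck-at-0.
Test 3 (in0=0, in1=1, in2=1): fault-free G1=0, G2=0, G3=1, G4=0, G5=0 → 0; observed 0. Eliminates G5 stuck-at-1.
Only G4 stuck-at-0 is consistent with every test.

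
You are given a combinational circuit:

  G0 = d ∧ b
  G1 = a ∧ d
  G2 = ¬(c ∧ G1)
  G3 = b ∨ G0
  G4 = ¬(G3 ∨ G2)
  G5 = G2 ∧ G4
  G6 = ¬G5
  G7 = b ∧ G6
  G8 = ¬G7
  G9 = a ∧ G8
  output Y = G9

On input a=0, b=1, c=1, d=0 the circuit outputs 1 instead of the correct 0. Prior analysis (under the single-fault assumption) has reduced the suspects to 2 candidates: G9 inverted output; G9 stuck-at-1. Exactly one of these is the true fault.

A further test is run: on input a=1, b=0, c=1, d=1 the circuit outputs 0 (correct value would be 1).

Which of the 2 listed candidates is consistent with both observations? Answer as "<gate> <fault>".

G9 inverted output

Evaluate each candidate on input a=1, b=0, c=1, d=1:
  G9 inverted output: G0=0, G1=1, G2=0, G3=0, G4=1, G5=0, G6=1, G7=0, G8=1, G9=0 [inverted output] → 0 — matches
  G9 stuck-at-1: G0=0, G1=1, G2=0, G3=0, G4=1, G5=0, G6=1, G7=0, G8=1, G9=1 [stuck-at-1] → 1 — eliminated
Only G9 inverted output reproduces the observed 0.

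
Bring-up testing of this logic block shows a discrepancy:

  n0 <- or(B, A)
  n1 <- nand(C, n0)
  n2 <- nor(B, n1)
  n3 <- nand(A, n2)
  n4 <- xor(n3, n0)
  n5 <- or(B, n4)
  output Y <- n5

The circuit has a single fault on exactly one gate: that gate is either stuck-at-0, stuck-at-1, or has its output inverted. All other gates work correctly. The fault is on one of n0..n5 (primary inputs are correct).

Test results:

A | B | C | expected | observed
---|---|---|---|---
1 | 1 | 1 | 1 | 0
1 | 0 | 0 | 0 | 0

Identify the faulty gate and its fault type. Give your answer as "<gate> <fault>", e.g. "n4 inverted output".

Fault-free values for test 1 (A=1, B=1, C=1): n0=1, n1=0, n2=0, n3=1, n4=0, n5=1, giving Y=1. Observed 0.
Test 1: faults giving observed 0 are {n5 stuck-at-0, n5 inverted output}.
Test 2 (A=1, B=0, C=0): fault-free n0=1, n1=1, n2=0, n3=1, n4=0, n5=0 → 0; observed 0. Eliminates n5 inverted output.
Only n5 stuck-at-0 is consistent with every test.

n5 stuck-at-0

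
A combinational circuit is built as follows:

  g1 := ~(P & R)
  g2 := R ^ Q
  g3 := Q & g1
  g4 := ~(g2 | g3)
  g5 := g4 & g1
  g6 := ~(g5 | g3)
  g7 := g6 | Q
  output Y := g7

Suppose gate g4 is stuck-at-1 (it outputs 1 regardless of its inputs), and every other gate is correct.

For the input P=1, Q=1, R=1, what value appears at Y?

1

Propagate with g4 forced: g1=0, g2=0, g3=0, g4=1 [stuck-at-1], g5=0, g6=1, g7=1.
So Y = 1. (Same as the fault-free value — the fault is masked on this input.)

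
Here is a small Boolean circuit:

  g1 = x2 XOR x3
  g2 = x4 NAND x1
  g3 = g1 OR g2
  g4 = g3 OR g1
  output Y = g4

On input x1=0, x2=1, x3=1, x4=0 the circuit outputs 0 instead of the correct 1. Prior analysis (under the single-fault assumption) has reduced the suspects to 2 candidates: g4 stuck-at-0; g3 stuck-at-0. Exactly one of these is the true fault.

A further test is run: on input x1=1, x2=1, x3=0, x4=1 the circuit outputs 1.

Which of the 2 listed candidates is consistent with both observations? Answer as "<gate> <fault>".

Evaluate each candidate on input x1=1, x2=1, x3=0, x4=1:
  g4 stuck-at-0: g1=1, g2=0, g3=1, g4=0 [stuck-at-0] → 0 — eliminated
  g3 stuck-at-0: g1=1, g2=0, g3=0 [stuck-at-0], g4=1 → 1 — matches
Only g3 stuck-at-0 reproduces the observed 1.

g3 stuck-at-0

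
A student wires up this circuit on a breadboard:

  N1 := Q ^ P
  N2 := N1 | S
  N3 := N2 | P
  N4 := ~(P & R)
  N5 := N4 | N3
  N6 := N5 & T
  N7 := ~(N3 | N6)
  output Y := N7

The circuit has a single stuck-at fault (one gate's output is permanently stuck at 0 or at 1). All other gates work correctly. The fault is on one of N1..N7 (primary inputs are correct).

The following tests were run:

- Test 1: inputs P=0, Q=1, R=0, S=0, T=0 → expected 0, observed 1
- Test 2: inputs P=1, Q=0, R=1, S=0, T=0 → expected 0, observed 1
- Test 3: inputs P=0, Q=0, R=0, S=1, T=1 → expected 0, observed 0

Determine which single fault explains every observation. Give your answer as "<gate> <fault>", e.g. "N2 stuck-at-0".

Fault-free values for test 1 (P=0, Q=1, R=0, S=0, T=0): N1=1, N2=1, N3=1, N4=1, N5=1, N6=0, N7=0, giving Y=0. Observed 1.
Test 1: faults giving observed 1 are {N1 stuck-at-0, N2 stuck-at-0, N3 stuck-at-0, N7 stuck-at-1}.
Test 2 (P=1, Q=0, R=1, S=0, T=0): fault-free N1=1, N2=1, N3=1, N4=0, N5=1, N6=0, N7=0 → 0; observed 1. Eliminates N1 stuck-at-0, N2 stuck-at-0.
Test 3 (P=0, Q=0, R=0, S=1, T=1): fault-free N1=0, N2=1, N3=1, N4=1, N5=1, N6=1, N7=0 → 0; observed 0. Eliminates N7 stuck-at-1.
Only N3 stuck-at-0 is consistent with every test.

N3 stuck-at-0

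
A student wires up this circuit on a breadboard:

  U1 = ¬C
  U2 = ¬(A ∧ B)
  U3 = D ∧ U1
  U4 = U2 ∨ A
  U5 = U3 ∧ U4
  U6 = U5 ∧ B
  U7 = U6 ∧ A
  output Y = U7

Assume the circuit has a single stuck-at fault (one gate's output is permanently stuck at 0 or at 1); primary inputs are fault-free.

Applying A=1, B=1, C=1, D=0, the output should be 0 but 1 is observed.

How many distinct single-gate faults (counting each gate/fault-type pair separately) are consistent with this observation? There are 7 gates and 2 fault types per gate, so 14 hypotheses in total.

Fault-free: U1=0, U2=0, U3=0, U4=1, U5=0, U6=0, U7=0 → 0. Observed 1.
  U1 stuck-at-0: output 0 ✗
  U1 stuck-at-1: output 0 ✗
  U2 stuck-at-0: output 0 ✗
  U2 stuck-at-1: output 0 ✗
  U3 stuck-at-0: output 0 ✗
  U3 stuck-at-1: output 1 ✓
  U4 stuck-at-0: output 0 ✗
  U4 stuck-at-1: output 0 ✗
  U5 stuck-at-0: output 0 ✗
  U5 stuck-at-1: output 1 ✓
  U6 stuck-at-0: output 0 ✗
  U6 stuck-at-1: output 1 ✓
  U7 stuck-at-0: output 0 ✗
  U7 stuck-at-1: output 1 ✓
Consistent faults: {U3 stuck-at-1, U5 stuck-at-1, U6 stuck-at-1, U7 stuck-at-1} — 4 in all.

4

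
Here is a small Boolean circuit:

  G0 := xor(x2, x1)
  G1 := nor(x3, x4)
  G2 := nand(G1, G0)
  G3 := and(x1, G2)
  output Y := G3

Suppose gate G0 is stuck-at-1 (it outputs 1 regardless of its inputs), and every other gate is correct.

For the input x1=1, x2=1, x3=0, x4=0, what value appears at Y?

Propagate with G0 forced: G0=1 [stuck-at-1], G1=1, G2=0, G3=0.
So Y = 0. (Without the fault it would be 1.)

0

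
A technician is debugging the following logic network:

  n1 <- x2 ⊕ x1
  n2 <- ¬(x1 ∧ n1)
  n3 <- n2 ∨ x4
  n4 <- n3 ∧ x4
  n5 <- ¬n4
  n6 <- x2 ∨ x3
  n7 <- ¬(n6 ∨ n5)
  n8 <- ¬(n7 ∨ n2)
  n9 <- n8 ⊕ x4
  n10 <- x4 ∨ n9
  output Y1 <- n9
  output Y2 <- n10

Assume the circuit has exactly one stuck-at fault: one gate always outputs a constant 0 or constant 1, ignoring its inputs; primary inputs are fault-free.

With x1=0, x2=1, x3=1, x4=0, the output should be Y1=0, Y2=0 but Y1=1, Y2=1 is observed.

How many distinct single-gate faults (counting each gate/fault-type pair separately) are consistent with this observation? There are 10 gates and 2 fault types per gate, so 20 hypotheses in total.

3

Fault-free: n1=1, n2=1, n3=1, n4=0, n5=1, n6=1, n7=0, n8=0, n9=0, n10=0 → Y1=0, Y2=0. Observed Y1=1, Y2=1.
  n1: none of the 2 fault types match ✗
  n2: stuck-at-0 ✓; others ✗
  n3: none of the 2 fault types match ✗
  n4: none of the 2 fault types match ✗
  n5: none of the 2 fault types match ✗
  n6: none of the 2 fault types match ✗
  n7: none of the 2 fault types match ✗
  n8: stuck-at-1 ✓; others ✗
  n9: stuck-at-1 ✓; others ✗
  n10: none of the 2 fault types match ✗
Consistent faults: {n2 stuck-at-0, n8 stuck-at-1, n9 stuck-at-1} — 3 in all.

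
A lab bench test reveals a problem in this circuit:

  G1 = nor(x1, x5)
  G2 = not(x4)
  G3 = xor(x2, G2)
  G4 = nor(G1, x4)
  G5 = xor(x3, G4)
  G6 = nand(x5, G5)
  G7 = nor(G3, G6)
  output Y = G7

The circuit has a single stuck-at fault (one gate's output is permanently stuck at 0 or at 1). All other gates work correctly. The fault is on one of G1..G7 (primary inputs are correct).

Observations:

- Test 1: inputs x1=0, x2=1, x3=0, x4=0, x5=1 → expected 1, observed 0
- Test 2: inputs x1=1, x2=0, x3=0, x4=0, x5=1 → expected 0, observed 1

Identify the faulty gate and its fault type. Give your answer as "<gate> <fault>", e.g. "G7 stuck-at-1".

G2 stuck-at-0

Fault-free values for test 1 (x1=0, x2=1, x3=0, x4=0, x5=1): G1=0, G2=1, G3=0, G4=1, G5=1, G6=0, G7=1, giving Y=1. Observed 0.
Test 1: faults giving observed 0 are {G1 stuck-at-1, G2 stuck-at-0, G3 stuck-at-1, G4 stuck-at-0, G5 stuck-at-0, G6 stuck-at-1, G7 stuck-at-0}.
Test 2 (x1=1, x2=0, x3=0, x4=0, x5=1): fault-free G1=0, G2=1, G3=1, G4=1, G5=1, G6=0, G7=0 → 0; observed 1. Eliminates G1 stuck-at-1, G3 stuck-at-1, G4 stuck-at-0, G5 stuck-at-0, G6 stuck-at-1, G7 stuck-at-0.
Only G2 stuck-at-0 is consistent with every test.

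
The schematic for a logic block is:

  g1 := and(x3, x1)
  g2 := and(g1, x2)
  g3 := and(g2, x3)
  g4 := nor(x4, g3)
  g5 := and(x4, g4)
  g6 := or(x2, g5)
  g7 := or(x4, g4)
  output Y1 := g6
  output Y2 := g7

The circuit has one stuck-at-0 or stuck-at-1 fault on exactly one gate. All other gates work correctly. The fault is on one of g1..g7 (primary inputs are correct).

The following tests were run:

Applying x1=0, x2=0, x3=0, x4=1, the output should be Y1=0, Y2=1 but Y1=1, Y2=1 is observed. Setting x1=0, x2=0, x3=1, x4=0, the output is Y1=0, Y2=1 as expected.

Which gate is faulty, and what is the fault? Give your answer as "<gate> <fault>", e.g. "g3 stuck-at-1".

Fault-free values for test 1 (x1=0, x2=0, x3=0, x4=1): g1=0, g2=0, g3=0, g4=0, g5=0, g6=0, g7=1, giving Y1=0, Y2=1. Observed Y1=1, Y2=1.
Test 1: faults giving observed Y1=1, Y2=1 are {g4 stuck-at-1, g5 stuck-at-1, g6 stuck-at-1}.
Test 2 (x1=0, x2=0, x3=1, x4=0): fault-free g1=0, g2=0, g3=0, g4=1, g5=0, g6=0, g7=1 → Y1=0, Y2=1; observed Y1=0, Y2=1. Eliminates g5 stuck-at-1, g6 stuck-at-1.
Only g4 stuck-at-1 is consistent with every test.

g4 stuck-at-1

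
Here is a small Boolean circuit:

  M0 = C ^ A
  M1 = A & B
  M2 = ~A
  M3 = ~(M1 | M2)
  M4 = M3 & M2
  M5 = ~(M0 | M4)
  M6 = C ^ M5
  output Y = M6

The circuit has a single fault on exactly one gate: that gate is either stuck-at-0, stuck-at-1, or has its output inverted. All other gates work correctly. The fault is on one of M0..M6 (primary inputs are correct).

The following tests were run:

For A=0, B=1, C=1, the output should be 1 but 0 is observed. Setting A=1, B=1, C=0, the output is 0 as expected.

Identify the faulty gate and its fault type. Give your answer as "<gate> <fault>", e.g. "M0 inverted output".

Fault-free values for test 1 (A=0, B=1, C=1): M0=1, M1=0, M2=1, M3=0, M4=0, M5=0, M6=1, giving Y=1. Observed 0.
Test 1: faults giving observed 0 are {M0 stuck-at-0, M0 inverted output, M5 stuck-at-1, M5 inverted output, M6 stuck-at-0, M6 inverted output}.
Test 2 (A=1, B=1, C=0): fault-free M0=1, M1=1, M2=0, M3=0, M4=0, M5=0, M6=0 → 0; observed 0. Eliminates M0 stuck-at-0, M0 inverted output, M5 stuck-at-1, M5 inverted output, M6 inverted output.
Only M6 stuck-at-0 is consistent with every test.

M6 stuck-at-0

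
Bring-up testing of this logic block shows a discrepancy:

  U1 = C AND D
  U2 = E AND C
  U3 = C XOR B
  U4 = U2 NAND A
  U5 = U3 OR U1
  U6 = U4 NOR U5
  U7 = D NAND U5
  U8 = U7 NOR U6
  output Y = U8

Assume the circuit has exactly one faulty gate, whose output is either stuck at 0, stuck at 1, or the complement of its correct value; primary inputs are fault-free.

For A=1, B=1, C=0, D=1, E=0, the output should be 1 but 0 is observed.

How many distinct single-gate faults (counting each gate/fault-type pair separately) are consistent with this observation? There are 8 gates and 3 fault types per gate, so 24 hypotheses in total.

10

Fault-free: U1=0, U2=0, U3=1, U4=1, U5=1, U6=0, U7=0, U8=1 → 1. Observed 0.
  U1: none of the 3 fault types match ✗
  U2: none of the 3 fault types match ✗
  U3: stuck-at-0, inverted output ✓; others ✗
  U4: none of the 3 fault types match ✗
  U5: stuck-at-0, inverted output ✓; others ✗
  U6: stuck-at-1, inverted output ✓; others ✗
  U7: stuck-at-1, inverted output ✓; others ✗
  U8: stuck-at-0, inverted output ✓; others ✗
Consistent faults: {U3 stuck-at-0, U3 inverted output, U5 stuck-at-0, U5 inverted output, U6 stuck-at-1, U6 inverted output, U7 stuck-at-1, U7 inverted output, U8 stuck-at-0, U8 inverted output} — 10 in all.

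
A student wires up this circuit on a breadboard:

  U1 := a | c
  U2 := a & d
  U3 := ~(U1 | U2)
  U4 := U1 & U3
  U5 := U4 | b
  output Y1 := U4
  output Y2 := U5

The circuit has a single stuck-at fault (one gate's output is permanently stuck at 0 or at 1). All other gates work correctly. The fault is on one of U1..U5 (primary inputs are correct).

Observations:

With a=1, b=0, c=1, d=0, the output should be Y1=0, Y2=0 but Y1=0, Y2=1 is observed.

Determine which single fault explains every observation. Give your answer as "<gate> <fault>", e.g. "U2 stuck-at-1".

U5 stuck-at-1

Fault-free values for test 1 (a=1, b=0, c=1, d=0): U1=1, U2=0, U3=0, U4=0, U5=0, giving Y1=0, Y2=0. Observed Y1=0, Y2=1.
Test 1: faults giving observed Y1=0, Y2=1 are {U5 stuck-at-1}.
Only U5 stuck-at-1 is consistent with every test.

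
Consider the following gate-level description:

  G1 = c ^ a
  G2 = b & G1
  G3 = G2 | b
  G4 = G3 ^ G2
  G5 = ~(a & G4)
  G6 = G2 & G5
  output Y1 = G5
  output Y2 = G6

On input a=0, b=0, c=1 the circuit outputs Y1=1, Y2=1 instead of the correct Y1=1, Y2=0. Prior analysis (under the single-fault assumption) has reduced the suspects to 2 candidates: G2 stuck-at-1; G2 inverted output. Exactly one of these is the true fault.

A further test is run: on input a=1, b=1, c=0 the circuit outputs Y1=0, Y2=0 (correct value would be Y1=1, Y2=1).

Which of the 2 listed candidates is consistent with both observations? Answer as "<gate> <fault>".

Evaluate each candidate on input a=1, b=1, c=0:
  G2 stuck-at-1: G1=1, G2=1 [stuck-at-1], G3=1, G4=0, G5=1, G6=1 → Y1=1, Y2=1 — eliminated
  G2 inverted output: G1=1, G2=0 [inverted output], G3=1, G4=1, G5=0, G6=0 → Y1=0, Y2=0 — matches
Only G2 inverted output reproduces the observed Y1=0, Y2=0.

G2 inverted output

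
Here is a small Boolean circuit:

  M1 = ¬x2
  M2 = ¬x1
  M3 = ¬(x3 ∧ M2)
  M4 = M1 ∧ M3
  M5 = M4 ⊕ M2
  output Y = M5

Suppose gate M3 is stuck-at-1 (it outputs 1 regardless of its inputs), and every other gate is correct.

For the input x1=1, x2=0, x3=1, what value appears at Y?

1

Propagate with M3 forced: M1=1, M2=0, M3=1 [stuck-at-1], M4=1, M5=1.
So Y = 1. (Same as the fault-free value — the fault is masked on this input.)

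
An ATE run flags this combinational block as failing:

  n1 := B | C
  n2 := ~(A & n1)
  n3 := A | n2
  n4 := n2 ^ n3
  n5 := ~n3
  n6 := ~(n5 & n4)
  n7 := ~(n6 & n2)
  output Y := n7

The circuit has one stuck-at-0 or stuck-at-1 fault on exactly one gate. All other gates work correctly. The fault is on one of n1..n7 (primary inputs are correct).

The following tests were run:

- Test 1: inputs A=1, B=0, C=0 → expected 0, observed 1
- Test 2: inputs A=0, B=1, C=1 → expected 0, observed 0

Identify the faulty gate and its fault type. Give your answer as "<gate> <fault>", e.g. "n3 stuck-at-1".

n1 stuck-at-1

Fault-free values for test 1 (A=1, B=0, C=0): n1=0, n2=1, n3=1, n4=0, n5=0, n6=1, n7=0, giving Y=0. Observed 1.
Test 1: faults giving observed 1 are {n1 stuck-at-1, n2 stuck-at-0, n3 stuck-at-0, n6 stuck-at-0, n7 stuck-at-1}.
Test 2 (A=0, B=1, C=1): fault-free n1=1, n2=1, n3=1, n4=0, n5=0, n6=1, n7=0 → 0; observed 0. Eliminates n2 stuck-at-0, n3 stuck-at-0, n6 stuck-at-0, n7 stuck-at-1.
Only n1 stuck-at-1 is consistent with every test.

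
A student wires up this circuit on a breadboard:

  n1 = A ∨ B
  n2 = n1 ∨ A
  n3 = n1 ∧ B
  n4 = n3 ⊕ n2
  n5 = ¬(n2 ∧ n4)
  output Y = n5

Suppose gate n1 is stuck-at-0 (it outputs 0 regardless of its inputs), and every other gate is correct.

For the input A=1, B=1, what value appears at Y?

0

Propagate with n1 forced: n1=0 [stuck-at-0], n2=1, n3=0, n4=1, n5=0.
So Y = 0. (Without the fault it would be 1.)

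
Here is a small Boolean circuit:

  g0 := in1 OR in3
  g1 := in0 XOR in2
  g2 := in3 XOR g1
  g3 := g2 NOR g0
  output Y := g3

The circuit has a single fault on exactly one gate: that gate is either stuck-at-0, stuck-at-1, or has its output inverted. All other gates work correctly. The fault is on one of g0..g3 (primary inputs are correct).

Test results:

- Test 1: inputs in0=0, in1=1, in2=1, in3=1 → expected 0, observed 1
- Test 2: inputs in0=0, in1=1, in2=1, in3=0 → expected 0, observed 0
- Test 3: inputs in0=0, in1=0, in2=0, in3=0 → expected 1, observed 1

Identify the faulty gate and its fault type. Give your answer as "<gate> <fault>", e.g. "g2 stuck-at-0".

g0 stuck-at-0

Fault-free values for test 1 (in0=0, in1=1, in2=1, in3=1): g0=1, g1=1, g2=0, g3=0, giving Y=0. Observed 1.
Test 1: faults giving observed 1 are {g0 stuck-at-0, g0 inverted output, g3 stuck-at-1, g3 inverted output}.
Test 2 (in0=0, in1=1, in2=1, in3=0): fault-free g0=1, g1=1, g2=1, g3=0 → 0; observed 0. Eliminates g3 stuck-at-1, g3 inverted output.
Test 3 (in0=0, in1=0, in2=0, in3=0): fault-free g0=0, g1=0, g2=0, g3=1 → 1; observed 1. Eliminates g0 inverted output.
Only g0 stuck-at-0 is consistent with every test.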